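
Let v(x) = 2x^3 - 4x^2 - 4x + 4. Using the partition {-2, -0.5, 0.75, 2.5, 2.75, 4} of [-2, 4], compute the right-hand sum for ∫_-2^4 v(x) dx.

Subinterval widths: 1.5, 1.25, 1.75, 0.25, 1.25.
Right endpoints: -0.5, 0.75, 2.5, 2.75, 4.
v(-0.5) = 4.75, v(0.75) = -0.40625, v(2.5) = 0.25, v(2.75) = 4.34375, v(4) = 52.
Sum = Σ Δx_i · v(x_i).
Sum = 73.140625.

73.140625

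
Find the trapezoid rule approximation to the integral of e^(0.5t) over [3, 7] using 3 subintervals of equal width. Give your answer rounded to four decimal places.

Δt = (7 − 3)/3 = 4/3.
f(3) ≈ 4.4817, f(13/3) ≈ 8.7291, f(17/3) ≈ 17.0020, f(7) ≈ 33.1155.
T_3 = (Δt/2)·[f(t_0) + 2f(t_1) + 2f(t_2) + f(t_3)].
Sum ≈ 59.3730.

59.3730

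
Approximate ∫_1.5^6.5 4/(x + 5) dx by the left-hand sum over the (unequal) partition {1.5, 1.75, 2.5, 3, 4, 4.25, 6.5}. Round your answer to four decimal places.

Subinterval widths: 0.25, 0.75, 0.5, 1, 0.25, 2.25.
Left endpoints: 1.5, 1.75, 2.5, 3, 4, 4.25.
f(1.5) = 8/13, f(1.75) = 16/27, f(2.5) = 8/15, f(3) = 0.5, f(4) = 4/9, f(4.25) = 16/37.
Sum = Σ Δx_i · f(x_i).
Sum ≈ 2.4490.

2.4490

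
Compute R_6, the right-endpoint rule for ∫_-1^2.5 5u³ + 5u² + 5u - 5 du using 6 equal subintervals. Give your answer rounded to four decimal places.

Δu = (2.5 − (-1))/6 = 7/12.
Right endpoints: -5/12, 1/6, 0.75, 4/3, 23/12, 2.5.
f(-5/12) = -11365/1728, f(1/6) = -865/216, f(0.75) = 3.671875, f(4/3) = 605/27, f(23/12) = 100495/1728, f(2.5) = 116.875.
Sum = Δu · [f(-5/12) + f(1/6) + f(0.75) + ...].
Sum ≈ 111.1422.

111.1422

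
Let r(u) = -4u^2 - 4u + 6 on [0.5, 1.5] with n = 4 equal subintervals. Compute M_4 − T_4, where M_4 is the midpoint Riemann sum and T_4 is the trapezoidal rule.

M_4 = -2.3125.
T_4 = -2.375.
M_4 − T_4 = 0.0625.

0.0625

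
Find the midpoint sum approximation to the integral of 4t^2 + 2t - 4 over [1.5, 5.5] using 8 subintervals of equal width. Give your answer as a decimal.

Δt = (5.5 − 1.5)/8 = 0.5.
Midpoints: 1.75, 2.25, 2.75, 3.25, 3.75, 4.25, 4.75, 5.25.
f(1.75) = 11.75, f(2.25) = 20.75, f(2.75) = 31.75, f(3.25) = 44.75, f(3.75) = 59.75, f(4.25) = 76.75, f(4.75) = 95.75, f(5.25) = 116.75.
Sum = Δt · [f(1.75) + f(2.25) + f(2.75) + ...].
Sum = 229.

229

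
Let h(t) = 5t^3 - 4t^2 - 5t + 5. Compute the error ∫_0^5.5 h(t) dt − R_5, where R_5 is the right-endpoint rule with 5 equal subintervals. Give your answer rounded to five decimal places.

Exact integral: ∫_0^5.5 h(t) dt ≈ 873.8697917.
R_5 = 1291.0425.
Error ≈ 873.8697917 − 1291.0425 ≈ -417.17271.

-417.17271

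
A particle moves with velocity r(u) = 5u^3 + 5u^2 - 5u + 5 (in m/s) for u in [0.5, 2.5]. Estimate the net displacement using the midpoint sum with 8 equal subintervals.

Δu = (2.5 − 0.5)/8 = 0.25.
Midpoints: 0.625, 0.875, 1.125, 1.375, 1.625, 1.875, 2.125, 2.375.
r(0.625) = 2585/512, r(0.875) = 3995/512, r(1.125) = 6565/512, r(1.375) = 10535/512, r(1.625) = 16145/512, r(1.875) = 23635/512, r(2.125) = 33245/512, r(2.375) = 45215/512.
Sum = Δu · [r(0.625) + r(0.875) + r(1.125) + ...].
Sum = 69.296875.

69.296875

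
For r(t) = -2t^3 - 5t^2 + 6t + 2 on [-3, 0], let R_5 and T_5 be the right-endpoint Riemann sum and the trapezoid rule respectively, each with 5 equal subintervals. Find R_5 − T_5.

R_5 = -22.08.
T_5 = -24.78.
R_5 − T_5 = 2.7.

2.7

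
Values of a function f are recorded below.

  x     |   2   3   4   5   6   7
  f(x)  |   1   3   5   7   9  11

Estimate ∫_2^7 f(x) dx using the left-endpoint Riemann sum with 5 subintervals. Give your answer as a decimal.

25

Δx = 1.
Sum = 1·[1 + 3 + 5 + 7 + 9] = 25.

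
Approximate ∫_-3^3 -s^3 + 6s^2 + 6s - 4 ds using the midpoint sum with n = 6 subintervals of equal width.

Δs = (3 − (-3))/6 = 1.
Midpoints: -2.5, -1.5, -0.5, 0.5, 1.5, 2.5.
f(-2.5) = 34.125, f(-1.5) = 3.875, f(-0.5) = -5.375, f(0.5) = 0.375, f(1.5) = 15.125, f(2.5) = 32.875.
Sum = Δs · [f(-2.5) + f(-1.5) + f(-0.5) + ...].
Sum = 81.

81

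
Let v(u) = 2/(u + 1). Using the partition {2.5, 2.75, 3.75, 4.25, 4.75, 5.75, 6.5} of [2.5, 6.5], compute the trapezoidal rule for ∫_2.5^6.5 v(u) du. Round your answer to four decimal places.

Subinterval widths: 0.25, 1, 0.5, 0.5, 1, 0.75.
v(2.5) = 4/7, v(2.75) = 8/15, v(3.75) = 8/19, v(4.25) = 8/21, v(4.75) = 8/23, v(5.75) = 8/27, v(6.5) = 4/15.
On each subinterval the trapezoid contributes (Δu_i/2)·[v(u_{i-1}) + v(u_i)].
Sum ≈ 1.5312.

1.5312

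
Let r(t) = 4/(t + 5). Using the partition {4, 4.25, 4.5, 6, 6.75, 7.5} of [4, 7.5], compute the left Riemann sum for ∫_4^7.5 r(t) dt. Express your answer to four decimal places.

Subinterval widths: 0.25, 0.25, 1.5, 0.75, 0.75.
Left endpoints: 4, 4.25, 4.5, 6, 6.75.
r(4) = 4/9, r(4.25) = 16/37, r(4.5) = 8/19, r(6) = 4/11, r(6.75) = 16/47.
Sum = Σ Δt_i · r(t_i).
Sum ≈ 1.3788.

1.3788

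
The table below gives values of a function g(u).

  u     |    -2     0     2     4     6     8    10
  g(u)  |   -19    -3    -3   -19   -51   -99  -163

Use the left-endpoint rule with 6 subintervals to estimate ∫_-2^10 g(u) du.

-388

Δu = 2.
Sum = 2·[(-19) + (-3) + (-3) + (-19) + (-51) + (-99)] = -388.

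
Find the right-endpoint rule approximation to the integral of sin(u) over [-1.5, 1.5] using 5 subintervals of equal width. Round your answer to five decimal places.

Δu = (1.5 − (-1.5))/5 = 0.6.
Right endpoints: -0.9, -0.3, 0.3, 0.9, 1.5.
f(-0.9) ≈ -0.78333, f(-0.3) ≈ -0.29552, f(0.3) ≈ 0.29552, f(0.9) ≈ 0.78333, f(1.5) ≈ 0.99749.
Sum = Δu · [f(-0.9) + f(-0.3) + f(0.3) + f(0.9) + f(1.5)].
Sum ≈ 0.59850.

0.59850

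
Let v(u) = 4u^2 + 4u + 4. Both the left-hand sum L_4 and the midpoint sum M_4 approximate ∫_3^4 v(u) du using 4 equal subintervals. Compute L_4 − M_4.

-3.9375

L_4 = 63.375.
M_4 = 67.3125.
L_4 − M_4 = -3.9375.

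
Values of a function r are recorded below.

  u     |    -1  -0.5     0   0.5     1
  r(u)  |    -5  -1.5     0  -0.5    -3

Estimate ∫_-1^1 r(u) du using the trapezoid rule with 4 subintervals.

Δu = 0.5.
T_4 = (0.5/2)·[(-5) + 2·(-1.5) + 2·0 + 2·(-0.5) + (-3)] = -3.

-3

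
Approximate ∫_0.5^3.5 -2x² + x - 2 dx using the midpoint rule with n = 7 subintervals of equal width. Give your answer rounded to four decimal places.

-28.4082

Δx = (3.5 − 0.5)/7 = 3/7.
Midpoints: 5/7, 8/7, 11/7, 2, 17/7, 20/7, 23/7.
f(5/7) = -113/49, f(8/7) = -170/49, f(11/7) = -263/49, f(2) = -8, f(17/7) = -557/49, f(20/7) = -758/49, f(23/7) = -995/49.
Sum = Δx · [f(5/7) + f(8/7) + f(11/7) + ...].
Sum ≈ -28.4082.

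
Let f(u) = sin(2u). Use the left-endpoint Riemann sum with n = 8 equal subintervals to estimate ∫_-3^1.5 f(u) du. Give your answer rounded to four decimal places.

0.9089

Δu = (1.5 − (-3))/8 = 0.5625.
Left endpoints: -3, -2.4375, -1.875, -1.3125, -0.75, -0.1875, 0.375, 0.9375.
f(-3) ≈ 0.2794, f(-2.4375) ≈ 0.9868, f(-1.875) ≈ 0.5716, f(-1.3125) ≈ -0.4939, f(-0.75) ≈ -0.9975, f(-0.1875) ≈ -0.3663, f(0.375) ≈ 0.6816, f(0.9375) ≈ 0.9541.
Sum = Δu · [f(-3) + f(-2.4375) + f(-1.875) + ...].
Sum ≈ 0.9089.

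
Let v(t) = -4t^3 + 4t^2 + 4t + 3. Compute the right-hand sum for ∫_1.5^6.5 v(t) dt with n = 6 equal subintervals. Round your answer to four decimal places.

-1725.8796

Δt = (6.5 − 1.5)/6 = 5/6.
Right endpoints: 7/3, 19/6, 4, 29/6, 17/3, 6.5.
v(7/3) = -451/27, v(19/6) = -3847/54, v(4) = -173, v(29/6) = -18137/54, v(17/3) = -15491/27, v(6.5) = -900.5.
Sum = Δt · [v(7/3) + v(19/6) + v(4) + ...].
Sum ≈ -1725.8796.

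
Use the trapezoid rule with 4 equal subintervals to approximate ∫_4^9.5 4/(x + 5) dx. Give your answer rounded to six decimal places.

1.912464

Δx = (9.5 − 4)/4 = 1.375.
f(4) = 4/9, f(5.375) = 32/83, f(6.75) = 16/47, f(8.125) = 32/105, f(9.5) = 8/29.
T_4 = (Δx/2)·[f(x_0) + 2f(x_1) + 2f(x_2) + 2f(x_3) + f(x_4)].
Sum ≈ 1.912464.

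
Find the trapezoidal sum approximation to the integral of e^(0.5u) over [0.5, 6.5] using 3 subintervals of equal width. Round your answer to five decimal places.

53.03052

Δu = (6.5 − 0.5)/3 = 2.
f(0.5) ≈ 1.28403, f(2.5) ≈ 3.49034, f(4.5) ≈ 9.48774, f(6.5) ≈ 25.79034.
T_3 = (Δu/2)·[f(u_0) + 2f(u_1) + 2f(u_2) + f(u_3)].
Sum ≈ 53.03052.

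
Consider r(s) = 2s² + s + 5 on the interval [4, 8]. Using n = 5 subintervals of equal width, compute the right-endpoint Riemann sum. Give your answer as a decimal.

383.52

Δs = (8 − 4)/5 = 0.8.
Right endpoints: 4.8, 5.6, 6.4, 7.2, 8.
r(4.8) = 55.88, r(5.6) = 73.32, r(6.4) = 93.32, r(7.2) = 115.88, r(8) = 141.
Sum = Δs · [r(4.8) + r(5.6) + r(6.4) + r(7.2) + r(8)].
Sum = 383.52.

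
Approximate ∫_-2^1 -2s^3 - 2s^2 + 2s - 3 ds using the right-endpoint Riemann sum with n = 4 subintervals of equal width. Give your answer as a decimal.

-12.46875

Δs = (1 − (-2))/4 = 0.75.
Right endpoints: -1.25, -0.5, 0.25, 1.
f(-1.25) = -4.71875, f(-0.5) = -4.25, f(0.25) = -2.65625, f(1) = -5.
Sum = Δs · [f(-1.25) + f(-0.5) + f(0.25) + f(1)].
Sum = -12.46875.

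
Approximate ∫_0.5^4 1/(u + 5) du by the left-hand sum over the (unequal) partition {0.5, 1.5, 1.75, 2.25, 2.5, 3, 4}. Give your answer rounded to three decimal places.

0.521

Subinterval widths: 1, 0.25, 0.5, 0.25, 0.5, 1.
Left endpoints: 0.5, 1.5, 1.75, 2.25, 2.5, 3.
f(0.5) = 2/11, f(1.5) = 2/13, f(1.75) = 4/27, f(2.25) = 4/29, f(2.5) = 2/15, f(3) = 0.125.
Sum = Σ Δu_i · f(u_i).
Sum ≈ 0.521.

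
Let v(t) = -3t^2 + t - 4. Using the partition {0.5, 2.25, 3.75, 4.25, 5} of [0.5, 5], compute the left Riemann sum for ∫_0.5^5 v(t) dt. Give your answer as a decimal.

-94.515625

Subinterval widths: 1.75, 1.5, 0.5, 0.75.
Left endpoints: 0.5, 2.25, 3.75, 4.25.
v(0.5) = -4.25, v(2.25) = -16.9375, v(3.75) = -42.4375, v(4.25) = -53.9375.
Sum = Σ Δt_i · v(t_i).
Sum = -94.515625.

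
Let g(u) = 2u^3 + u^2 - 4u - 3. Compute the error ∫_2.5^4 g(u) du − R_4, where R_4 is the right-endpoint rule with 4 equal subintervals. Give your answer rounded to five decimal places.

Exact integral: ∫_2.5^4 g(u) du = 100.59375.
R_4 ≈ 120.1582031.
Error ≈ 100.59375 − 120.1582031 ≈ -19.56445.

-19.56445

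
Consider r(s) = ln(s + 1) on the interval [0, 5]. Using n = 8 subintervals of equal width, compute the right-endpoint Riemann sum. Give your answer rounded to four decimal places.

Δs = (5 − 0)/8 = 0.625.
Right endpoints: 0.625, 1.25, 1.875, 2.5, 3.125, 3.75, 4.375, 5.
r(0.625) ≈ 0.4855, r(1.25) ≈ 0.8109, r(1.875) ≈ 1.0561, r(2.5) ≈ 1.2528, r(3.125) ≈ 1.4171, r(3.75) ≈ 1.5581, r(4.375) ≈ 1.6818, r(5) ≈ 1.7918.
Sum = Δs · [r(0.625) + r(1.25) + r(1.875) + ...].
Sum ≈ 6.2837.

6.2837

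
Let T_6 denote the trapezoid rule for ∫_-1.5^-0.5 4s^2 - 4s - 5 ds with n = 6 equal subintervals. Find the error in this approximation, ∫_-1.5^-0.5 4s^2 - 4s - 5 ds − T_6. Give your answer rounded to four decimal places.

-0.0185

Exact integral: ∫_-1.5^-0.5 f(s) ds ≈ 3.333333.
T_6 ≈ 3.351852.
Error ≈ 3.333333 − 3.351852 ≈ -0.0185.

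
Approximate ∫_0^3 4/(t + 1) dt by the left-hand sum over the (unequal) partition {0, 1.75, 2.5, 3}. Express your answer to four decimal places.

Subinterval widths: 1.75, 0.75, 0.5.
Left endpoints: 0, 1.75, 2.5.
f(0) = 4, f(1.75) = 16/11, f(2.5) = 8/7.
Sum = Σ Δt_i · f(t_i).
Sum ≈ 8.6623.

8.6623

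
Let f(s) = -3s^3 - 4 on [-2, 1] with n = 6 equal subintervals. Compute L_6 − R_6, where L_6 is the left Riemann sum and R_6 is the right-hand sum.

13.5

L_6 = 6.5625.
R_6 = -6.9375.
L_6 − R_6 = 13.5.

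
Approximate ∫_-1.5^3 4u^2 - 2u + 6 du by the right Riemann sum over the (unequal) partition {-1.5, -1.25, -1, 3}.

Subinterval widths: 0.25, 0.25, 4.
Right endpoints: -1.25, -1, 3.
f(-1.25) = 14.75, f(-1) = 12, f(3) = 36.
Sum = Σ Δu_i · f(u_i).
Sum = 150.6875.

150.6875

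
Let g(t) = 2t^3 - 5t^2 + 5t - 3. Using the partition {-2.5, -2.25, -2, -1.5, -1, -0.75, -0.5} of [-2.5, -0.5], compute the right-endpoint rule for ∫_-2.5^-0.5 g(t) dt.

Subinterval widths: 0.25, 0.25, 0.5, 0.5, 0.25, 0.25.
Right endpoints: -2.25, -2, -1.5, -1, -0.75, -0.5.
g(-2.25) = -62.34375, g(-2) = -49, g(-1.5) = -28.5, g(-1) = -15, g(-0.75) = -10.40625, g(-0.5) = -7.
Sum = Σ Δt_i · g(t_i).
Sum = -53.9375.

-53.9375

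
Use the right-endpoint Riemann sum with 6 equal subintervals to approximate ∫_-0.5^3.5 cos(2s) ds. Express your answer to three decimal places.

0.706

Δs = (3.5 − (-0.5))/6 = 2/3.
Right endpoints: 1/6, 5/6, 1.5, 13/6, 17/6, 3.5.
f(1/6) ≈ 0.945, f(5/6) ≈ -0.096, f(1.5) ≈ -0.990, f(13/6) ≈ -0.370, f(17/6) ≈ 0.816, f(3.5) ≈ 0.754.
Sum = Δs · [f(1/6) + f(5/6) + f(1.5) + ...].
Sum ≈ 0.706.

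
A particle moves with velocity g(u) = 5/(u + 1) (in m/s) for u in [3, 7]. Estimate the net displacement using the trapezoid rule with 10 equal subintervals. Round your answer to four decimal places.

3.4689

Δu = (7 − 3)/10 = 0.4.
g(3) = 1.25, g(3.4) = 25/22, g(3.8) = 25/24, g(4.2) = 25/26, g(4.6) = 25/28, g(5) = 5/6, g(5.4) = 0.78125, g(5.8) = 25/34, g(6.2) = 25/36, g(6.6) = 25/38, g(7) = 0.625.
T_10 = (Δu/2)·[g(u_0) + 2g(u_1) + ... + 2g(u_{9}) + g(u_10)].
Sum ≈ 3.4689.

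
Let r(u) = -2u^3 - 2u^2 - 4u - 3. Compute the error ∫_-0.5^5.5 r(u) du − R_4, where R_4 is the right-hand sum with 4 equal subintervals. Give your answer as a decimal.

351

Exact integral: ∫_-0.5^5.5 r(u) du = -646.5.
R_4 = -997.5.
Error = -646.5 − (-997.5) = 351.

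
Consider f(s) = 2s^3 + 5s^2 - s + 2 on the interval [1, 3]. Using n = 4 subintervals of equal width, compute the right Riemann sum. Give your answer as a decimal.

107.25

Δs = (3 − 1)/4 = 0.5.
Right endpoints: 1.5, 2, 2.5, 3.
f(1.5) = 18.5, f(2) = 36, f(2.5) = 62, f(3) = 98.
Sum = Δs · [f(1.5) + f(2) + f(2.5) + f(3)].
Sum = 107.25.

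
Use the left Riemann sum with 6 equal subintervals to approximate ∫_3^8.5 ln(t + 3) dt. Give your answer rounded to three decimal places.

Δt = (8.5 − 3)/6 = 11/12.
Left endpoints: 3, 47/12, 29/6, 5.75, 20/3, 91/12.
f(3) ≈ 1.792, f(47/12) ≈ 1.934, f(29/6) ≈ 2.058, f(5.75) ≈ 2.169, f(20/3) ≈ 2.269, f(91/12) ≈ 2.359.
Sum = Δt · [f(3) + f(47/12) + f(29/6) + ...].
Sum ≈ 11.533.

11.533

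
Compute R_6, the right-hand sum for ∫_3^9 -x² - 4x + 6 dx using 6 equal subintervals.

Δx = (9 − 3)/6 = 1.
Right endpoints: 4, 5, 6, 7, 8, 9.
f(4) = -26, f(5) = -39, f(6) = -54, f(7) = -71, f(8) = -90, f(9) = -111.
Sum = Δx · [f(4) + f(5) + f(6) + ...].
Sum = -391.

-391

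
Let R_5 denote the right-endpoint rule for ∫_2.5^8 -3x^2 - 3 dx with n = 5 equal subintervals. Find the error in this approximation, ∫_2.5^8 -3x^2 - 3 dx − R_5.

98.615

Exact integral: ∫_2.5^8 f(x) dx = -512.875.
R_5 = -611.49.
Error = -512.875 − (-611.49) = 98.615.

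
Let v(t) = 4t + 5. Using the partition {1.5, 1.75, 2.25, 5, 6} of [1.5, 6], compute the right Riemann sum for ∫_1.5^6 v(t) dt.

107.75

Subinterval widths: 0.25, 0.5, 2.75, 1.
Right endpoints: 1.75, 2.25, 5, 6.
v(1.75) = 12, v(2.25) = 14, v(5) = 25, v(6) = 29.
Sum = Σ Δt_i · v(t_i).
Sum = 107.75.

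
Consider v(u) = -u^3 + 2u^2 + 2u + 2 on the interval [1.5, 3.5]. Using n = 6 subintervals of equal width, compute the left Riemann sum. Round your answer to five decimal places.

Δu = (3.5 − 1.5)/6 = 1/3.
Left endpoints: 1.5, 11/6, 13/6, 2.5, 17/6, 19/6.
v(1.5) = 6.125, v(11/6) = 1345/216, v(13/6) = 1199/216, v(2.5) = 3.875, v(17/6) = 211/216, v(19/6) = -727/216.
Sum = Δu · [v(1.5) + v(11/6) + v(13/6) + ...].
Sum ≈ 6.46296.

6.46296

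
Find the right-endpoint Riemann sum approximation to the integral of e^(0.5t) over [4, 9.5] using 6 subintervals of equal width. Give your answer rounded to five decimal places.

Δt = (9.5 − 4)/6 = 11/12.
Right endpoints: 59/12, 35/6, 6.75, 23/3, 103/12, 9.5.
f(59/12) ≈ 11.68532, f(35/6) ≈ 18.47959, f(6.75) ≈ 29.22428, f(23/3) ≈ 46.21634, f(103/12) ≈ 73.08818, f(9.5) ≈ 115.58428.
Sum = Δt · [f(59/12) + f(35/6) + f(6.75) + ...].
Sum ≈ 269.75483.

269.75483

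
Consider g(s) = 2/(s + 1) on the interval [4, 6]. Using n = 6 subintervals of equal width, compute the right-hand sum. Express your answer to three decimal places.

Δs = (6 − 4)/6 = 1/3.
Right endpoints: 13/3, 14/3, 5, 16/3, 17/3, 6.
g(13/3) = 0.375, g(14/3) = 6/17, g(5) = 1/3, g(16/3) = 6/19, g(17/3) = 0.3, g(6) = 2/7.
Sum = Δs · [g(13/3) + g(14/3) + g(5) + ...].
Sum ≈ 0.654.

0.654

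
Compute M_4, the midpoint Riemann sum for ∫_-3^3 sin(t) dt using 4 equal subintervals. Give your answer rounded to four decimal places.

0.0000

Δt = (3 − (-3))/4 = 1.5.
Midpoints: -2.25, -0.75, 0.75, 2.25.
f(-2.25) ≈ -0.7781, f(-0.75) ≈ -0.6816, f(0.75) ≈ 0.6816, f(2.25) ≈ 0.7781.
Sum = Δt · [f(-2.25) + f(-0.75) + f(0.75) + f(2.25)].
Sum ≈ 0.0000.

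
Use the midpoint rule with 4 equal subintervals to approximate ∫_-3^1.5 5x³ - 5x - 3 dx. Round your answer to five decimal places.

-86.20752

Δx = (1.5 − (-3))/4 = 1.125.
Midpoints: -2.4375, -1.3125, -0.1875, 0.9375.
f(-2.4375) = -258963/4096, f(-1.3125) = -31713/4096, f(-0.1875) = -8583/4096, f(0.9375) = -14613/4096.
Sum = Δx · [f(-2.4375) + f(-1.3125) + f(-0.1875) + f(0.9375)].
Sum ≈ -86.20752.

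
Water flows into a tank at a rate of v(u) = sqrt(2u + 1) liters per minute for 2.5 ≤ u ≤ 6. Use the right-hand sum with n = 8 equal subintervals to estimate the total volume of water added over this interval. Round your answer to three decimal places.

Δu = (6 − 2.5)/8 = 0.4375.
Right endpoints: 2.9375, 3.375, 3.8125, 4.25, 4.6875, 5.125, 5.5625, 6.
v(2.9375) ≈ 2.622, v(3.375) ≈ 2.784, v(3.8125) ≈ 2.937, v(4.25) ≈ 3.082, v(4.6875) ≈ 3.221, v(5.125) ≈ 3.354, v(5.5625) ≈ 3.482, v(6) ≈ 3.606.
Sum = Δu · [v(2.9375) + v(3.375) + v(3.8125) + ...].
Sum ≈ 10.976.

10.976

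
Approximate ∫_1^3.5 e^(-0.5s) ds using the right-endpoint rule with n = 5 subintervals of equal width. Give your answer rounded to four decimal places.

Δs = (3.5 − 1)/5 = 0.5.
Right endpoints: 1.5, 2, 2.5, 3, 3.5.
f(1.5) ≈ 0.4724, f(2) ≈ 0.3679, f(2.5) ≈ 0.2865, f(3) ≈ 0.2231, f(3.5) ≈ 0.1738.
Sum = Δs · [f(1.5) + f(2) + f(2.5) + f(3) + f(3.5)].
Sum ≈ 0.7618.

0.7618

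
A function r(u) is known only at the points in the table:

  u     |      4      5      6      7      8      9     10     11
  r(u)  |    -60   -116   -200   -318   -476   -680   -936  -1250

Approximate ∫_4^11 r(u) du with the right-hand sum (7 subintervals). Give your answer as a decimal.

-3976

Δu = 1.
Sum = 1·[(-116) + (-200) + (-318) + (-476) + (-680) + (-936) + (-1250)] = -3976.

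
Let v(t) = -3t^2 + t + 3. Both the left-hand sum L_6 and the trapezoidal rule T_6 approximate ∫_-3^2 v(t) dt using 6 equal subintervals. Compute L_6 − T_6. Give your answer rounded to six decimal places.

-8.333333

L_6 ≈ -32.56944444.
T_6 ≈ -24.23611111.
L_6 − T_6 ≈ -8.333333.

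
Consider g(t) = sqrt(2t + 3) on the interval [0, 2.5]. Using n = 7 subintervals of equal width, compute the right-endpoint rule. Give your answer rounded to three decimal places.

Δt = (2.5 − 0)/7 = 5/14.
Right endpoints: 5/14, 5/7, 15/14, 10/7, 25/14, 15/7, 2.5.
g(5/14) ≈ 1.927, g(5/7) ≈ 2.104, g(15/14) ≈ 2.268, g(10/7) ≈ 2.420, g(25/14) ≈ 2.563, g(15/7) ≈ 2.699, g(2.5) ≈ 2.828.
Sum = Δt · [g(5/14) + g(5/7) + g(15/14) + ...].
Sum ≈ 6.004.

6.004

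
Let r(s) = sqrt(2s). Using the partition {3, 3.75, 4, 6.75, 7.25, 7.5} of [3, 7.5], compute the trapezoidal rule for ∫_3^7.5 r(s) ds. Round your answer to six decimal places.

14.413217

Subinterval widths: 0.75, 0.25, 2.75, 0.5, 0.25.
r(3) ≈ 2.449490, r(3.75) ≈ 2.738613, r(4) ≈ 2.828427, r(6.75) ≈ 3.674235, r(7.25) ≈ 3.807887, r(7.5) ≈ 3.872983.
On each subinterval the trapezoid contributes (Δs_i/2)·[r(s_{i-1}) + r(s_i)].
Sum ≈ 14.413217.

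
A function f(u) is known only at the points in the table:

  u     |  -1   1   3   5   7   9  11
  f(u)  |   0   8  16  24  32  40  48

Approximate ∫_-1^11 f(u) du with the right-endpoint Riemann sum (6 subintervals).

336

Δu = 2.
Sum = 2·[8 + 16 + 24 + 32 + 40 + 48] = 336.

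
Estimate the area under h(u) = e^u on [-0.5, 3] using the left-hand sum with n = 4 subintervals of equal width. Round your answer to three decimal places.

Δu = (3 − (-0.5))/4 = 0.875.
Left endpoints: -0.5, 0.375, 1.25, 2.125.
h(-0.5) ≈ 0.607, h(0.375) ≈ 1.455, h(1.25) ≈ 3.490, h(2.125) ≈ 8.373.
Sum = Δu · [h(-0.5) + h(0.375) + h(1.25) + h(2.125)].
Sum ≈ 12.184.

12.184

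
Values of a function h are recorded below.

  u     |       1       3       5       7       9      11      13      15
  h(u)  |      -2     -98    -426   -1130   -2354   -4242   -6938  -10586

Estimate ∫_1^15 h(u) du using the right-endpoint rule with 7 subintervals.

Δu = 2.
Sum = 2·[(-98) + (-426) + (-1130) + (-2354) + (-4242) + (-6938) + (-10586)] = -51548.

-51548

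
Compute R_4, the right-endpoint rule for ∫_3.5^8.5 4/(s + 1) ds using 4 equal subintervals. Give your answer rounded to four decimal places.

Δs = (8.5 − 3.5)/4 = 1.25.
Right endpoints: 4.75, 6, 7.25, 8.5.
f(4.75) = 16/23, f(6) = 4/7, f(7.25) = 16/33, f(8.5) = 8/19.
Sum = Δs · [f(4.75) + f(6) + f(7.25) + f(8.5)].
Sum ≈ 2.7162.

2.7162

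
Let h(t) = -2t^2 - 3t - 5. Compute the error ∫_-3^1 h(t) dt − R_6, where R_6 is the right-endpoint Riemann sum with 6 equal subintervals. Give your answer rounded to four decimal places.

-0.7407

Exact integral: ∫_-3^1 h(t) dt ≈ -26.666667.
R_6 ≈ -25.925926.
Error ≈ -26.666667 − (-25.925926) ≈ -0.7407.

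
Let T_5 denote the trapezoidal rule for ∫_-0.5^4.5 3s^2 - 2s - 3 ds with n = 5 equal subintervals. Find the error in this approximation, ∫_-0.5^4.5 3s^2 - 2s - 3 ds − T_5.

-2.5

Exact integral: ∫_-0.5^4.5 f(s) ds = 56.25.
T_5 = 58.75.
Error = 56.25 − 58.75 = -2.5.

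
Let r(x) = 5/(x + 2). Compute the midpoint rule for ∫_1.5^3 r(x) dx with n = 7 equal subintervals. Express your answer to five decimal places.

Δx = (3 − 1.5)/7 = 3/14.
Midpoints: 45/28, 51/28, 57/28, 2.25, 69/28, 75/28, 81/28.
r(45/28) = 140/101, r(51/28) = 140/107, r(57/28) = 140/113, r(2.25) = 20/17, r(69/28) = 1.12, r(75/28) = 140/131, r(81/28) = 140/137.
Sum = Δx · [r(45/28) + r(51/28) + r(57/28) + ...].
Sum ≈ 1.78298.

1.78298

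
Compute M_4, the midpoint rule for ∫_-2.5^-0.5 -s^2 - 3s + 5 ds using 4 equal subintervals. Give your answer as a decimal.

13.875

Δs = (-0.5 − (-2.5))/4 = 0.5.
Midpoints: -2.25, -1.75, -1.25, -0.75.
f(-2.25) = 6.6875, f(-1.75) = 7.1875, f(-1.25) = 7.1875, f(-0.75) = 6.6875.
Sum = Δs · [f(-2.25) + f(-1.75) + f(-1.25) + f(-0.75)].
Sum = 13.875.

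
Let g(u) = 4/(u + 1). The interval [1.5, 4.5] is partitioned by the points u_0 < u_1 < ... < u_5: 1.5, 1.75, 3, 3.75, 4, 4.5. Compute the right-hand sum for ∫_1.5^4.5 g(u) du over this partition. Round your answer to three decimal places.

2.809

Subinterval widths: 0.25, 1.25, 0.75, 0.25, 0.5.
Right endpoints: 1.75, 3, 3.75, 4, 4.5.
g(1.75) = 16/11, g(3) = 1, g(3.75) = 16/19, g(4) = 0.8, g(4.5) = 8/11.
Sum = Σ Δu_i · g(u_i).
Sum ≈ 2.809.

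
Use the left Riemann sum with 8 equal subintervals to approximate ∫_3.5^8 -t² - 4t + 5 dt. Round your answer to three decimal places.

Δt = (8 − 3.5)/8 = 0.5625.
Left endpoints: 3.5, 4.0625, 4.625, 5.1875, 5.75, 6.3125, 6.875, 7.4375.
f(3.5) = -21.25, f(4.0625) = -27.75390625, f(4.625) = -34.890625, f(5.1875) = -42.66015625, f(5.75) = -51.0625, f(6.3125) = -60.09765625, f(6.875) = -69.765625, f(7.4375) = -80.06640625.
Sum = Δt · [f(3.5) + f(4.0625) + f(4.625) + ...].
Sum ≈ -217.995.

-217.995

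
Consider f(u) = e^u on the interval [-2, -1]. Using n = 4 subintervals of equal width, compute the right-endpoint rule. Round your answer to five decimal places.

0.26282

Δu = (-1 − (-2))/4 = 0.25.
Right endpoints: -1.75, -1.5, -1.25, -1.
f(-1.75) ≈ 0.17377, f(-1.5) ≈ 0.22313, f(-1.25) ≈ 0.28650, f(-1) ≈ 0.36788.
Sum = Δu · [f(-1.75) + f(-1.5) + f(-1.25) + f(-1)].
Sum ≈ 0.26282.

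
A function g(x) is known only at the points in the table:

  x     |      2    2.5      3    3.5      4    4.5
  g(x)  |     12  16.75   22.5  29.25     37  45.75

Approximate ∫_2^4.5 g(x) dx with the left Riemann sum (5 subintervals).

58.75

Δx = 0.5.
Sum = 0.5·[12 + 16.75 + 22.5 + 29.25 + 37] = 58.75.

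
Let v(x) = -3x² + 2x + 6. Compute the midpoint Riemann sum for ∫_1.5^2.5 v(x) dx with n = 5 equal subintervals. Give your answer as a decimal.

-2.24

Δx = (2.5 − 1.5)/5 = 0.2.
Midpoints: 1.6, 1.8, 2, 2.2, 2.4.
v(1.6) = 1.52, v(1.8) = -0.12, v(2) = -2, v(2.2) = -4.12, v(2.4) = -6.48.
Sum = Δx · [v(1.6) + v(1.8) + v(2) + v(2.2) + v(2.4)].
Sum = -2.24.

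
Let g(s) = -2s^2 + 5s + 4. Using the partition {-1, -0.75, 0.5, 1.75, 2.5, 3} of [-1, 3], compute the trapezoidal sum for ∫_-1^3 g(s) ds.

Subinterval widths: 0.25, 1.25, 1.25, 0.75, 0.5.
g(-1) = -3, g(-0.75) = -0.875, g(0.5) = 6, g(1.75) = 6.625, g(2.5) = 4, g(3) = 1.
On each subinterval the trapezoid contributes (Δs_i/2)·[g(s_{i-1}) + g(s_i)].
Sum = 15.84375.

15.84375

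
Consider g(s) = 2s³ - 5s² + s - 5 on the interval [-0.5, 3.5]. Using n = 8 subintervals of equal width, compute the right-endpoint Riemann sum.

-2.5

Δs = (3.5 − (-0.5))/8 = 0.5.
Right endpoints: 0, 0.5, 1, 1.5, 2, 2.5, 3, 3.5.
g(0) = -5, g(0.5) = -5.5, g(1) = -7, g(1.5) = -8, g(2) = -7, g(2.5) = -2.5, g(3) = 7, g(3.5) = 23.
Sum = Δs · [g(0) + g(0.5) + g(1) + ...].
Sum = -2.5.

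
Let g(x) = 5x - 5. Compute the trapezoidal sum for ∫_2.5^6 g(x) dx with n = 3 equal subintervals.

Δx = (6 − 2.5)/3 = 7/6.
g(2.5) = 7.5, g(11/3) = 40/3, g(29/6) = 115/6, g(6) = 25.
T_3 = (Δx/2)·[g(x_0) + 2g(x_1) + 2g(x_2) + g(x_3)].
Sum = 56.875.

56.875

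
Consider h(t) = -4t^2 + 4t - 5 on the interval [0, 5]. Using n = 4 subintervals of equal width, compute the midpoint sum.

-139.0625

Δt = (5 − 0)/4 = 1.25.
Midpoints: 0.625, 1.875, 3.125, 4.375.
h(0.625) = -4.0625, h(1.875) = -11.5625, h(3.125) = -31.5625, h(4.375) = -64.0625.
Sum = Δt · [h(0.625) + h(1.875) + h(3.125) + h(4.375)].
Sum = -139.0625.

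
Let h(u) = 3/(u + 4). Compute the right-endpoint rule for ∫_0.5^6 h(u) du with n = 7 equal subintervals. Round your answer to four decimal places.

Δu = (6 − 0.5)/7 = 11/14.
Right endpoints: 9/7, 29/14, 20/7, 51/14, 31/7, 73/14, 6.
h(9/7) = 21/37, h(29/14) = 42/85, h(20/7) = 0.4375, h(51/14) = 42/107, h(31/7) = 21/59, h(73/14) = 14/43, h(6) = 0.3.
Sum = Δu · [h(9/7) + h(29/14) + h(20/7) + ...].
Sum ≈ 2.2575.

2.2575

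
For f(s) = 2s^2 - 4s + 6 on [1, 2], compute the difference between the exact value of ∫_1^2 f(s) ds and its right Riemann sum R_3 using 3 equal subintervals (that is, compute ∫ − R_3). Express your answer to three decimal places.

-0.370

Exact integral: ∫_1^2 f(s) ds ≈ 4.66667.
R_3 ≈ 5.03704.
Error ≈ 4.66667 − 5.03704 ≈ -0.370.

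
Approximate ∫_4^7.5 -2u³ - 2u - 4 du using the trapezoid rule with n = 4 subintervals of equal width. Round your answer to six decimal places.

Δu = (7.5 − 4)/4 = 0.875.
f(4) = -140, f(4.875) = -245.46484375, f(5.75) = -395.71875, f(6.625) = -598.80078125, f(7.5) = -862.75.
T_4 = (Δu/2)·[f(u_0) + 2f(u_1) + 2f(u_2) + 2f(u_3) + f(u_4)].
Sum ≈ -1523.689453.

-1523.689453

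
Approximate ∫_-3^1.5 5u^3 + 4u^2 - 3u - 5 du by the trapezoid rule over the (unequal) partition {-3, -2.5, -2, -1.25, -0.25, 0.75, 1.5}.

Subinterval widths: 0.5, 0.5, 0.75, 1, 1, 0.75.
f(-3) = -95, f(-2.5) = -50.625, f(-2) = -23, f(-1.25) = -4.765625, f(-0.25) = -4.078125, f(0.75) = -2.890625, f(1.5) = 16.375.
On each subinterval the trapezoid contributes (Δu_i/2)·[f(u_{i-1}) + f(u_i)].
Sum = -68.07421875.

-68.07421875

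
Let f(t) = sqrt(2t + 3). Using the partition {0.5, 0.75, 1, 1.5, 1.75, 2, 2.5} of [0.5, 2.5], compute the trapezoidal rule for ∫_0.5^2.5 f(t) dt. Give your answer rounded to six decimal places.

Subinterval widths: 0.25, 0.25, 0.5, 0.25, 0.25, 0.5.
f(0.5) ≈ 2.000000, f(0.75) ≈ 2.121320, f(1) ≈ 2.236068, f(1.5) ≈ 2.449490, f(1.75) ≈ 2.549510, f(2) ≈ 2.645751, f(2.5) ≈ 2.828427.
On each subinterval the trapezoid contributes (Δt_i/2)·[f(t_{i-1}) + f(t_i)].
Sum ≈ 4.874055.

4.874055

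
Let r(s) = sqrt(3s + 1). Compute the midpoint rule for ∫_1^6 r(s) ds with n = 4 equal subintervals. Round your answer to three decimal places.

Δs = (6 − 1)/4 = 1.25.
Midpoints: 1.625, 2.875, 4.125, 5.375.
r(1.625) ≈ 2.424, r(2.875) ≈ 3.102, r(4.125) ≈ 3.657, r(5.375) ≈ 4.138.
Sum = Δs · [r(1.625) + r(2.875) + r(4.125) + r(5.375)].
Sum ≈ 16.652.

16.652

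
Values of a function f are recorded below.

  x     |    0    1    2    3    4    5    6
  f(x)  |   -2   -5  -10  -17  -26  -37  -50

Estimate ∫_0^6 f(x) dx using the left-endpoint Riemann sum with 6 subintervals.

-97

Δx = 1.
Sum = 1·[(-2) + (-5) + (-10) + (-17) + (-26) + (-37)] = -97.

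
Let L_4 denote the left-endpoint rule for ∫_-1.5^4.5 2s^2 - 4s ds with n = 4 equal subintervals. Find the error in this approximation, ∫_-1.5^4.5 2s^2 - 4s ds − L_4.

Exact integral: ∫_-1.5^4.5 f(s) ds = 27.
L_4 = 22.5.
Error = 27 − 22.5 = 4.5.

4.5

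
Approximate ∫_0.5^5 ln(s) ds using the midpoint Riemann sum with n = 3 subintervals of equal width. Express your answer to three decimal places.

4.022

Δs = (5 − 0.5)/3 = 1.5.
Midpoints: 1.25, 2.75, 4.25.
f(1.25) ≈ 0.223, f(2.75) ≈ 1.012, f(4.25) ≈ 1.447.
Sum = Δs · [f(1.25) + f(2.75) + f(4.25)].
Sum ≈ 4.022.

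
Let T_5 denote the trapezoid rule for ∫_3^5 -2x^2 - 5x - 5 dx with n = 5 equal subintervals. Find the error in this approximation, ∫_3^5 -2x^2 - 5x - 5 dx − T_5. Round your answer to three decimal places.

0.107

Exact integral: ∫_3^5 f(x) dx ≈ -115.33333.
T_5 = -115.44.
Error ≈ -115.33333 − (-115.44) ≈ 0.107.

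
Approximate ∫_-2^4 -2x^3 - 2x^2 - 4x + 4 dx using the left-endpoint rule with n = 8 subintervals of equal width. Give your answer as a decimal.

-100.5

Δx = (4 − (-2))/8 = 0.75.
Left endpoints: -2, -1.25, -0.5, 0.25, 1, 1.75, 2.5, 3.25.
f(-2) = 20, f(-1.25) = 9.78125, f(-0.5) = 5.75, f(0.25) = 2.84375, f(1) = -4, f(1.75) = -19.84375, f(2.5) = -49.75, f(3.25) = -98.78125.
Sum = Δx · [f(-2) + f(-1.25) + f(-0.5) + ...].
Sum = -100.5.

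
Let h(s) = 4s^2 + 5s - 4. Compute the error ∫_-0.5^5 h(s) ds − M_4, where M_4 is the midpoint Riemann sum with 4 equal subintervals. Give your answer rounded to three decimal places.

3.466

Exact integral: ∫_-0.5^5 h(s) ds ≈ 206.70833.
M_4 = 203.2421875.
Error ≈ 206.70833 − 203.2421875 ≈ 3.466.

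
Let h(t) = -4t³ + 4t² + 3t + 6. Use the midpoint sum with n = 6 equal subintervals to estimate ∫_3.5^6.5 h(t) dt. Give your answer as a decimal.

Δt = (6.5 − 3.5)/6 = 0.5.
Midpoints: 3.75, 4.25, 4.75, 5.25, 5.75, 6.25.
h(3.75) = -137.4375, h(4.25) = -216.0625, h(4.75) = -318.1875, h(5.25) = -446.8125, h(5.75) = -604.9375, h(6.25) = -795.5625.
Sum = Δt · [h(3.75) + h(4.25) + h(4.75) + ...].
Sum = -1259.5.

-1259.5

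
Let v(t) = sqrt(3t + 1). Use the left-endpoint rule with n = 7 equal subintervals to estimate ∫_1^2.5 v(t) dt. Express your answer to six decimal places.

3.630245

Δt = (2.5 − 1)/7 = 3/14.
Left endpoints: 1, 17/14, 10/7, 23/14, 13/7, 29/14, 16/7.
v(1) ≈ 2.000000, v(17/14) ≈ 2.154729, v(10/7) ≈ 2.299068, v(23/14) ≈ 2.434866, v(13/7) ≈ 2.563480, v(29/14) ≈ 2.685942, v(16/7) ≈ 2.803060.
Sum = Δt · [v(1) + v(17/14) + v(10/7) + ...].
Sum ≈ 3.630245.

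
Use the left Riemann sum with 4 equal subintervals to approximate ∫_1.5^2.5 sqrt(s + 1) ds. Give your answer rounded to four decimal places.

Δs = (2.5 − 1.5)/4 = 0.25.
Left endpoints: 1.5, 1.75, 2, 2.25.
f(1.5) ≈ 1.5811, f(1.75) ≈ 1.6583, f(2) ≈ 1.7321, f(2.25) ≈ 1.8028.
Sum = Δs · [f(1.5) + f(1.75) + f(2) + f(2.25)].
Sum ≈ 1.6936.

1.6936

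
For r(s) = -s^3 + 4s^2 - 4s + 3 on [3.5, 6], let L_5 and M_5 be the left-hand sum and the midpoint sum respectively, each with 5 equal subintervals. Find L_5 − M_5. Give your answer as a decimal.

L_5 = -74.6875.
M_5 = -95.1171875.
L_5 − M_5 = 20.4296875.

20.4296875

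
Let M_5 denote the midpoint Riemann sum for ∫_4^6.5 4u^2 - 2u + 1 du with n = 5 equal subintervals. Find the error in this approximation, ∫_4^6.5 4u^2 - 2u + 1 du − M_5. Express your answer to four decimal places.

Exact integral: ∫_4^6.5 f(u) du ≈ 257.083333.
M_5 = 256.875.
Error ≈ 257.083333 − 256.875 ≈ 0.2083.

0.2083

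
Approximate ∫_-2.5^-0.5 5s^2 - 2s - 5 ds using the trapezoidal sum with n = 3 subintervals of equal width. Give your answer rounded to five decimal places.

22.57407

Δs = (-0.5 − (-2.5))/3 = 2/3.
f(-2.5) = 31.25, f(-11/6) = 557/36, f(-7/6) = 149/36, f(-0.5) = -2.75.
T_3 = (Δs/2)·[f(s_0) + 2f(s_1) + 2f(s_2) + f(s_3)].
Sum ≈ 22.57407.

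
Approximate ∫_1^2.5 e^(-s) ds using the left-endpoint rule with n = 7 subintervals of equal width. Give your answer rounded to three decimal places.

0.318

Δs = (2.5 − 1)/7 = 3/14.
Left endpoints: 1, 17/14, 10/7, 23/14, 13/7, 29/14, 16/7.
f(1) ≈ 0.368, f(17/14) ≈ 0.297, f(10/7) ≈ 0.240, f(23/14) ≈ 0.193, f(13/7) ≈ 0.156, f(29/14) ≈ 0.126, f(16/7) ≈ 0.102.
Sum = Δs · [f(1) + f(17/14) + f(10/7) + ...].
Sum ≈ 0.318.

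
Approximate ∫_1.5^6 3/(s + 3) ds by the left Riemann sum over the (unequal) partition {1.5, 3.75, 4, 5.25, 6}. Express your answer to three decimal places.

Subinterval widths: 2.25, 0.25, 1.25, 0.75.
Left endpoints: 1.5, 3.75, 4, 5.25.
f(1.5) = 2/3, f(3.75) = 4/9, f(4) = 3/7, f(5.25) = 4/11.
Sum = Σ Δs_i · f(s_i).
Sum ≈ 2.420.

2.420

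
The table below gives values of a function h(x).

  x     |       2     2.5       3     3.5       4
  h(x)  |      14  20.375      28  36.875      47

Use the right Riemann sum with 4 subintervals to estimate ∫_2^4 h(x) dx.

66.125

Δx = 0.5.
Sum = 0.5·[20.375 + 28 + 36.875 + 47] = 66.125.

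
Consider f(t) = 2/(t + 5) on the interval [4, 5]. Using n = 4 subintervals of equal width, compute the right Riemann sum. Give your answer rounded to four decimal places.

Δt = (5 − 4)/4 = 0.25.
Right endpoints: 4.25, 4.5, 4.75, 5.
f(4.25) = 8/37, f(4.5) = 4/19, f(4.75) = 8/39, f(5) = 0.2.
Sum = Δt · [f(4.25) + f(4.5) + f(4.75) + f(5)].
Sum ≈ 0.2080.

0.2080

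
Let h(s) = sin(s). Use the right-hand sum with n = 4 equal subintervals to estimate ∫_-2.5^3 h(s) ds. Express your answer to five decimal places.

Δs = (3 − (-2.5))/4 = 1.375.
Right endpoints: -1.125, 0.25, 1.625, 3.
h(-1.125) ≈ -0.90227, h(0.25) ≈ 0.24740, h(1.625) ≈ 0.99853, h(3) ≈ 0.14112.
Sum = Δs · [h(-1.125) + h(0.25) + h(1.625) + h(3)].
Sum ≈ 0.66658.

0.66658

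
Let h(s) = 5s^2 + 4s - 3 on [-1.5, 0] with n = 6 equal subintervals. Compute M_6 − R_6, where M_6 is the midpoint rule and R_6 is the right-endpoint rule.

M_6 = -3.4140625.
R_6 = -3.953125.
M_6 − R_6 = 0.5390625.

0.5390625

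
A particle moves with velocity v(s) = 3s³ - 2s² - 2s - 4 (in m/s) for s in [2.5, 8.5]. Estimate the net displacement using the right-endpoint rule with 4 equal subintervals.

Δs = (8.5 − 2.5)/4 = 1.5.
Right endpoints: 4, 5.5, 7, 8.5.
v(4) = 148, v(5.5) = 423.625, v(7) = 913, v(8.5) = 1676.875.
Sum = Δs · [v(4) + v(5.5) + v(7) + v(8.5)].
Sum = 4742.25.

4742.25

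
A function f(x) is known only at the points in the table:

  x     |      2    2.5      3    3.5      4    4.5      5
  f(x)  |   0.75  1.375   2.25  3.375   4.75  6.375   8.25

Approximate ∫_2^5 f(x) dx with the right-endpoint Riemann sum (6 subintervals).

Δx = 0.5.
Sum = 0.5·[1.375 + 2.25 + 3.375 + 4.75 + 6.375 + 8.25] = 13.1875.

13.1875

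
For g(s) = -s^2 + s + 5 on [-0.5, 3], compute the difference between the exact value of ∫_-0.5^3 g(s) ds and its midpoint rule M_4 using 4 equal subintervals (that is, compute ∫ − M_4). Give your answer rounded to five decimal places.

-0.22331

Exact integral: ∫_-0.5^3 g(s) ds ≈ 12.8333333.
M_4 ≈ 13.0566406.
Error ≈ 12.8333333 − 13.0566406 ≈ -0.22331.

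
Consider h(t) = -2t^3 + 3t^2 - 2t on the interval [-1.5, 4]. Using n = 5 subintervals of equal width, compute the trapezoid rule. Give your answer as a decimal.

-76.835

Δt = (4 − (-1.5))/5 = 1.1.
h(-1.5) = 16.5, h(-0.4) = 1.408, h(0.7) = -0.616, h(1.8) = -5.544, h(2.9) = -29.348, h(4) = -88.
T_5 = (Δt/2)·[h(t_0) + 2h(t_1) + ... + 2h(t_{4}) + h(t_5)].
Sum = -76.835.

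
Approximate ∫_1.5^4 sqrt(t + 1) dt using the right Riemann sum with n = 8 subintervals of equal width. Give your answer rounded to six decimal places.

4.919908

Δt = (4 − 1.5)/8 = 0.3125.
Right endpoints: 1.8125, 2.125, 2.4375, 2.75, 3.0625, 3.375, 3.6875, 4.
f(1.8125) ≈ 1.677051, f(2.125) ≈ 1.767767, f(2.4375) ≈ 1.854050, f(2.75) ≈ 1.936492, f(3.0625) ≈ 2.015564, f(3.375) ≈ 2.091650, f(3.6875) ≈ 2.165064, f(4) ≈ 2.236068.
Sum = Δt · [f(1.8125) + f(2.125) + f(2.4375) + ...].
Sum ≈ 4.919908.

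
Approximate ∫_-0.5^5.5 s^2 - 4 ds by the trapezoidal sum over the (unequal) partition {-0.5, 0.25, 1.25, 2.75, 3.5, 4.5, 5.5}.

32.703125

Subinterval widths: 0.75, 1, 1.5, 0.75, 1, 1.
f(-0.5) = -3.75, f(0.25) = -3.9375, f(1.25) = -2.4375, f(2.75) = 3.5625, f(3.5) = 8.25, f(4.5) = 16.25, f(5.5) = 26.25.
On each subinterval the trapezoid contributes (Δs_i/2)·[f(s_{i-1}) + f(s_i)].
Sum = 32.703125.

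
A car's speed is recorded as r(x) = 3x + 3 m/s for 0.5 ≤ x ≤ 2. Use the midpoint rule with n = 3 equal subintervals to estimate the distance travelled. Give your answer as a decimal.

10.125

Δx = (2 − 0.5)/3 = 0.5.
Midpoints: 0.75, 1.25, 1.75.
r(0.75) = 5.25, r(1.25) = 6.75, r(1.75) = 8.25.
Sum = Δx · [r(0.75) + r(1.25) + r(1.75)].
Sum = 10.125.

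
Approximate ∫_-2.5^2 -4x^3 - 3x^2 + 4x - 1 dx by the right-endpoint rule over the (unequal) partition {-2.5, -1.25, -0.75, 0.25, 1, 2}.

Subinterval widths: 1.25, 0.5, 1, 0.75, 1.
Right endpoints: -1.25, -0.75, 0.25, 1, 2.
f(-1.25) = -2.875, f(-0.75) = -4, f(0.25) = -0.25, f(1) = -4, f(2) = -37.
Sum = Σ Δx_i · f(x_i).
Sum = -45.84375.

-45.84375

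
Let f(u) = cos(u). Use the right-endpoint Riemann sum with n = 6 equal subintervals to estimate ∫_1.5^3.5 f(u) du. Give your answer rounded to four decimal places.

-1.5036

Δu = (3.5 − 1.5)/6 = 1/3.
Right endpoints: 11/6, 13/6, 2.5, 17/6, 19/6, 3.5.
f(11/6) ≈ -0.2595, f(13/6) ≈ -0.5612, f(2.5) ≈ -0.8011, f(17/6) ≈ -0.9529, f(19/6) ≈ -0.9997, f(3.5) ≈ -0.9365.
Sum = Δu · [f(11/6) + f(13/6) + f(2.5) + ...].
Sum ≈ -1.5036.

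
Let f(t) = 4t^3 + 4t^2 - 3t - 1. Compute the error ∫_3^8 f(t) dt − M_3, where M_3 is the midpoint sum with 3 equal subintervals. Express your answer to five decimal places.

Exact integral: ∫_3^8 f(t) dt ≈ 4574.1666667.
M_3 ≈ 4493.1481481.
Error ≈ 4574.1666667 − 4493.1481481 ≈ 81.01852.

81.01852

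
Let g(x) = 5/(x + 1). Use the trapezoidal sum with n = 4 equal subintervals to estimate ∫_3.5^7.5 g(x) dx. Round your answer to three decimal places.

Δx = (7.5 − 3.5)/4 = 1.
g(3.5) = 10/9, g(4.5) = 10/11, g(5.5) = 10/13, g(6.5) = 2/3, g(7.5) = 10/17.
T_4 = (Δx/2)·[g(x_0) + 2g(x_1) + 2g(x_2) + 2g(x_3) + g(x_4)].
Sum ≈ 3.195.

3.195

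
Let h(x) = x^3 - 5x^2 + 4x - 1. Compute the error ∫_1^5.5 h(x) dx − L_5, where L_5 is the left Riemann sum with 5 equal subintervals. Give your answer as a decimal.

Exact integral: ∫_1^5.5 h(x) dx = 6.890625.
L_5 = -6.93.
Error = 6.890625 − (-6.93) = 13.820625.

13.820625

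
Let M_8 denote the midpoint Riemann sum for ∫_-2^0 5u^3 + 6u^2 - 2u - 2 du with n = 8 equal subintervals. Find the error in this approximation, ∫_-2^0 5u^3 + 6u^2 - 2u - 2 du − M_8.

-0.09375

Exact integral: ∫_-2^0 f(u) du = -4.
M_8 = -3.90625.
Error = -4 − (-3.90625) = -0.09375.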